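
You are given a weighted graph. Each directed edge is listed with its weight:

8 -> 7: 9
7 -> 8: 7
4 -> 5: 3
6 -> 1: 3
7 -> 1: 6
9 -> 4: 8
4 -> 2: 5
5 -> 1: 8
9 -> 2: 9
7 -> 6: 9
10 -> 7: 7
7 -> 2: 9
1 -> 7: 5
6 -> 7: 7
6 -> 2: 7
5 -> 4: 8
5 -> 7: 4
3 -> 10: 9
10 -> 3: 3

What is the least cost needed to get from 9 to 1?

Settle nodes by increasing distance from 9:
9: 0
4: 8  (via 9)
2: 9  (via 9)
5: 11  (via 4)
7: 15  (via 5)
1: 19  (via 5)
Shortest route: 9–4–5–1 = 19.

19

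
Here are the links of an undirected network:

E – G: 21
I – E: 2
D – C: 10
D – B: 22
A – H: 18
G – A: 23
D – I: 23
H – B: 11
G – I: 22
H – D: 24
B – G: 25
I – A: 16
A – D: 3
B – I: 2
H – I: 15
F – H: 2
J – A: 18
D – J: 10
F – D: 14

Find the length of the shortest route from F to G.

Running Dijkstra from F:
F: 0
H: 2  (via F)
B: 13  (via H)
D: 14  (via F)
I: 15  (via B)
A: 17  (via D)
E: 17  (via I)
C: 24  (via D)
J: 24  (via D)
G: 37  (via I)
Shortest route: F–H–B–I–G = 37.

37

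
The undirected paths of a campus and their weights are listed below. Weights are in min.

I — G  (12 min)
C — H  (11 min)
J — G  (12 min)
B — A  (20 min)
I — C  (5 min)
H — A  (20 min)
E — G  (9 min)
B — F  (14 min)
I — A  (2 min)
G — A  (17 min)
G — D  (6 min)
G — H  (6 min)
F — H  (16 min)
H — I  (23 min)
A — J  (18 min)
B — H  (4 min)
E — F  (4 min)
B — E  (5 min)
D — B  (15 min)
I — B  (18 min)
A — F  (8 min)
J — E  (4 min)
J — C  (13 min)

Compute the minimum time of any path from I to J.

Enumerating some paths:
I - A - J: 2+18 = 20
I - G - J: 12+12 = 24
I - C - J: 5+13 = 18
The minimum is 18 min via I - C - J.

18 min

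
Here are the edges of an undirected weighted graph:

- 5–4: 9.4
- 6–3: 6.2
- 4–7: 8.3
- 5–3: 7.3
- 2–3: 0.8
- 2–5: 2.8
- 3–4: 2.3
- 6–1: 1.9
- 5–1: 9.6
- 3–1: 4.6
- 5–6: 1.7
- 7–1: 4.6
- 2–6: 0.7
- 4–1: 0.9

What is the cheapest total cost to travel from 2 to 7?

Settle nodes by increasing distance from 2:
2: 0
6: 0.7  (via 2)
3: 0.8  (via 2)
5: 2.4  (via 6)
1: 2.6  (via 6)
4: 3.1  (via 3)
7: 7.2  (via 1)
Shortest route: 2 → 6 → 1 → 7 = 7.2.

7.2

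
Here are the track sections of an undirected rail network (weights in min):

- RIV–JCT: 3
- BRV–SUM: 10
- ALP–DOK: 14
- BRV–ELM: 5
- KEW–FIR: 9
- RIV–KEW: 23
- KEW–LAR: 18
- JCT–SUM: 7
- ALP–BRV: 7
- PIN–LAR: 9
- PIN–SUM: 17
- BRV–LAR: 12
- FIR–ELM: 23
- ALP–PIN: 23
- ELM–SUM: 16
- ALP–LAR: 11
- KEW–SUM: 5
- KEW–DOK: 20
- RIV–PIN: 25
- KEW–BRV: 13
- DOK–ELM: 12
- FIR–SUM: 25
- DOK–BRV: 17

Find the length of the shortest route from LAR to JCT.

Running Dijkstra from LAR:
LAR: 0
PIN: 9  (via LAR)
ALP: 11  (via LAR)
BRV: 12  (via LAR)
ELM: 17  (via BRV)
KEW: 18  (via LAR)
SUM: 22  (via BRV)
DOK: 25  (via ALP)
FIR: 27  (via KEW)
JCT: 29  (via SUM)
Shortest route: LAR → BRV → SUM → JCT = 29 min.

29 min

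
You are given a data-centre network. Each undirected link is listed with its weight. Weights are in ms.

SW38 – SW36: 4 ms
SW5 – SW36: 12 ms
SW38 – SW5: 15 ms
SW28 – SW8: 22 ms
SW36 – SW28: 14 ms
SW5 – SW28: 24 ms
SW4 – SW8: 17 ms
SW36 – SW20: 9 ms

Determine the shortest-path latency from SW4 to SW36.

53 ms

Running Dijkstra from SW4:
SW4: 0
SW8: 17  (via SW4)
SW28: 39  (via SW8)
SW36: 53  (via SW28)
Shortest route: SW4–SW8–SW28–SW36 = 53 ms.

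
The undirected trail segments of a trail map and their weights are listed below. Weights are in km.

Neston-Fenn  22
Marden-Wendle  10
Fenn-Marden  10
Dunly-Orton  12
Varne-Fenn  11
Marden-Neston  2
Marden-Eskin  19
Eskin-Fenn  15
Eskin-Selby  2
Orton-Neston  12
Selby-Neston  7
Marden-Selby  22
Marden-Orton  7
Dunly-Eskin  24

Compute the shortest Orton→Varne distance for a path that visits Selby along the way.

Shortest Orton→Selby: Orton–Marden–Neston–Selby = 16
Shortest Selby→Varne: Selby–Eskin–Fenn–Varne = 28
Total via Selby: 16 + 28 = 44 km.

44 km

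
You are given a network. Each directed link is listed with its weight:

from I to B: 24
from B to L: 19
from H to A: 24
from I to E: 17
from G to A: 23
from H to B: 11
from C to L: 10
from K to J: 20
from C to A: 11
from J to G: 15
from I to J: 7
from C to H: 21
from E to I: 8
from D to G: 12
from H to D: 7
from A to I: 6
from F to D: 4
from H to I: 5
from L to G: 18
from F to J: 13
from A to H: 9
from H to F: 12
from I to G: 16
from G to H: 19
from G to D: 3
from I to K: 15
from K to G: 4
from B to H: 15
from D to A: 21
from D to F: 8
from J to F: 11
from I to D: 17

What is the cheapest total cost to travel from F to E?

48

Enumerating some paths:
F - D - A - H - I - E: 4+21+9+5+17 = 56
F - D - G - A - I - E: 4+12+23+6+17 = 62
F - D - G - H - I - E: 4+12+19+5+17 = 57
F - D - A - I - E: 4+21+6+17 = 48
Cheapest is F - D - A - I - E at 48.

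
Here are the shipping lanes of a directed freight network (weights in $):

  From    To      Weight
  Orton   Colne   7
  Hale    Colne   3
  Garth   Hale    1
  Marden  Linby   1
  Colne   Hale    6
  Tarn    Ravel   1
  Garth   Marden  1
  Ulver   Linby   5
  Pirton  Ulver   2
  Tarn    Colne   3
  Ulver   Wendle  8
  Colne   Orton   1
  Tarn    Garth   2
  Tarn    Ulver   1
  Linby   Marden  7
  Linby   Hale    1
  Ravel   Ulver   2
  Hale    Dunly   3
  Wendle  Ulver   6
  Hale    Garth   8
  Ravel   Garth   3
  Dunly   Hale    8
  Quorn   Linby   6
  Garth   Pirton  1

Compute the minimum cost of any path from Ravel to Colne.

Enumerating some paths:
Ravel–Garth–Marden–Linby–Hale–Colne: 3+1+1+1+3 = 9
Ravel–Ulver–Linby–Hale–Colne: 2+5+1+3 = 11
Ravel–Garth–Hale–Colne: 3+1+3 = 7
Ravel–Garth–Pirton–Ulver–Linby–Hale–Colne: 3+1+2+5+1+3 = 15
The minimum is $7 via Ravel–Garth–Hale–Colne.

$7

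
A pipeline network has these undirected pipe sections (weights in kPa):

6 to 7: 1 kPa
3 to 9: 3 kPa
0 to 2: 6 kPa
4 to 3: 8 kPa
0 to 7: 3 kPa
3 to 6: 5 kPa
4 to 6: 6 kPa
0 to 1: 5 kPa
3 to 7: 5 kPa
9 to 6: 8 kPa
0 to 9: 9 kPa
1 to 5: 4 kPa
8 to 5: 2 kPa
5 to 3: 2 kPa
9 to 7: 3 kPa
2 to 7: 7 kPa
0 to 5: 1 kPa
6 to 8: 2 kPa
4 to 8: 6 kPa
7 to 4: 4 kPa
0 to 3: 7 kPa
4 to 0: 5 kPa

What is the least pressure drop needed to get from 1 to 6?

8 kPa

Settle nodes by increasing distance from 1:
1: 0
5: 4  (via 1)
0: 5  (via 1)
3: 6  (via 5)
8: 6  (via 5)
6: 8  (via 8)
Shortest route: 1–5–8–6 = 8 kPa.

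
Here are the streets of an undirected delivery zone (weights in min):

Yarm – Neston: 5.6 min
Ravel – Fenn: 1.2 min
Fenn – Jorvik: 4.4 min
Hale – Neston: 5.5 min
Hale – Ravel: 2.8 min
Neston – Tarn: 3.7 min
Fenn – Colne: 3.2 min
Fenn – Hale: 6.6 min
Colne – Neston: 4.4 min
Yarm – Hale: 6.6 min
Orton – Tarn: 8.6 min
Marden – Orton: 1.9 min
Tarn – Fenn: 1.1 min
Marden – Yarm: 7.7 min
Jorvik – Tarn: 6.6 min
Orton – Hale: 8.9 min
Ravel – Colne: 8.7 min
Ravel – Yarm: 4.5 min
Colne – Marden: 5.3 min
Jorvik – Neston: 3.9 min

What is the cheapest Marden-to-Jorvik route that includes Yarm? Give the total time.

Best Marden to Yarm: Marden → Yarm costing 7.7
Best Yarm to Jorvik: Yarm → Neston → Jorvik costing 9.5
Total via Yarm: 7.7 + 9.5 = 17.2 min.

17.2 min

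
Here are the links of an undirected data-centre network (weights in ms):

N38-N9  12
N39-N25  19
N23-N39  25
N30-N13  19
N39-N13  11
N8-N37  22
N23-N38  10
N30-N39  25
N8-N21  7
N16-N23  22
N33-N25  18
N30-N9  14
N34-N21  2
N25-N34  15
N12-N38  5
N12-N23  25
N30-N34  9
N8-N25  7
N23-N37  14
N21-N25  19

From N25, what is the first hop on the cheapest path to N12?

Candidate routes:
N25–N34–N30–N9–N38–N12: 15+9+14+12+5 = 55
N25–N8–N21–N34–N30–N9–N38–N12: 7+7+2+9+14+12+5 = 56
The minimum is 55 ms via N25–N34–N30–N9–N38–N12.
So from N25 the first move is to N34.

N34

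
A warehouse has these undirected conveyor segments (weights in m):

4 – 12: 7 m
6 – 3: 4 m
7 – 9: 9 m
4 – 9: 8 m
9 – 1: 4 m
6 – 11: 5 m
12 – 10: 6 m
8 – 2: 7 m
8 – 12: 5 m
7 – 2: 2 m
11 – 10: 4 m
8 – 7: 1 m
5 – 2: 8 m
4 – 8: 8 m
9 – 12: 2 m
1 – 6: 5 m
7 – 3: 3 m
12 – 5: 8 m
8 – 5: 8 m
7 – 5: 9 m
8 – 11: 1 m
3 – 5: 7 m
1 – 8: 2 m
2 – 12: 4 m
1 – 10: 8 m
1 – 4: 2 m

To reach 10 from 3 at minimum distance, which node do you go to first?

7

Enumerating some paths:
3 → 6 → 11 → 10: 4+5+4 = 13
3 → 7 → 8 → 11 → 10: 3+1+1+4 = 9
Cheapest is 3 → 7 → 8 → 11 → 10 at 9 m.
So from 3 the first move is to 7.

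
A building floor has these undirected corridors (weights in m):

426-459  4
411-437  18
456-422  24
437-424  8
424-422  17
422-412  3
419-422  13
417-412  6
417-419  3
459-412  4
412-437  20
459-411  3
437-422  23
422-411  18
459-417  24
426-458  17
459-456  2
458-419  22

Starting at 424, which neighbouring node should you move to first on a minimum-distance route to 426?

422

Compare a few routes:
424 - 437 - 411 - 459 - 426: 8+18+3+4 = 33
424 - 437 - 422 - 412 - 459 - 426: 8+23+3+4+4 = 42
424 - 437 - 412 - 459 - 426: 8+20+4+4 = 36
424 - 422 - 412 - 459 - 426: 17+3+4+4 = 28
The minimum is 28 m via 424 - 422 - 412 - 459 - 426.
So from 424 the first move is to 422.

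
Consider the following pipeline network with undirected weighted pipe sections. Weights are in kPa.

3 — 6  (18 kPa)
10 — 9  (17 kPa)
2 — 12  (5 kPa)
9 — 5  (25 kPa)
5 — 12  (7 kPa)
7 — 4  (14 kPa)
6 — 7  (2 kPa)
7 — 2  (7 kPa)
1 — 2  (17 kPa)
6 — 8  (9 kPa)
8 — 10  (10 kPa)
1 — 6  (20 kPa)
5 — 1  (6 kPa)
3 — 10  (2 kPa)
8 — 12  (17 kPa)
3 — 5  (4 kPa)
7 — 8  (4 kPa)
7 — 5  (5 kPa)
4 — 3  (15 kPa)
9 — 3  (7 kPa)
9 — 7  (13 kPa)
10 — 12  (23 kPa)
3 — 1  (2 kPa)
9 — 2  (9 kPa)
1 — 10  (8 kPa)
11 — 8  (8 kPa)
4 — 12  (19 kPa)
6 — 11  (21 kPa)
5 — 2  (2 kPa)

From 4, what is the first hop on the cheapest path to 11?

7

Enumerating some paths:
4 - 3 - 5 - 7 - 8 - 11: 15+4+5+4+8 = 36
4 - 7 - 8 - 11: 14+4+8 = 26
4 - 7 - 6 - 8 - 11: 14+2+9+8 = 33
4 - 3 - 10 - 8 - 11: 15+2+10+8 = 35
Cheapest is 4 - 7 - 8 - 11 at 26 kPa.
So from 4 the first move is to 7.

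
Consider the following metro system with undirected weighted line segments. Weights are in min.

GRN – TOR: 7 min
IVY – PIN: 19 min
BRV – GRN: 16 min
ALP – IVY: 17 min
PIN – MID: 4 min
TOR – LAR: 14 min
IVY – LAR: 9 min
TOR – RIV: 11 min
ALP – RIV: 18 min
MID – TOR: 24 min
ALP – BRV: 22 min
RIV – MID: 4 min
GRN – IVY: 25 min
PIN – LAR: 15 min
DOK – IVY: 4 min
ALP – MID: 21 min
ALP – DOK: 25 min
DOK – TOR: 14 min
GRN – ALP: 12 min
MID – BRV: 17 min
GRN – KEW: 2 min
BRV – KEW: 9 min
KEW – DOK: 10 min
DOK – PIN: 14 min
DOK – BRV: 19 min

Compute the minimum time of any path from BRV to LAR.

32 min

Enumerating some paths:
BRV–MID–PIN–LAR: 17+4+15 = 36
BRV–GRN–TOR–LAR: 16+7+14 = 37
BRV–KEW–GRN–TOR–LAR: 9+2+7+14 = 32
Cheapest is BRV–KEW–GRN–TOR–LAR at 32 min.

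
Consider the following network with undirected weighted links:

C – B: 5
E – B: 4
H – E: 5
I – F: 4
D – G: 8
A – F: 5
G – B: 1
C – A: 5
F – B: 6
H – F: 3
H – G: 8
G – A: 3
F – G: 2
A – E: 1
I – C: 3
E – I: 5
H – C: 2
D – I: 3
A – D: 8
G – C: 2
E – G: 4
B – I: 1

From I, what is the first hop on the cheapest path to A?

Compare a few routes:
I - B - G - A: 1+1+3 = 5
I - E - A: 5+1 = 6
Cheapest is I - B - G - A at 5.
So from I the first move is to B.

B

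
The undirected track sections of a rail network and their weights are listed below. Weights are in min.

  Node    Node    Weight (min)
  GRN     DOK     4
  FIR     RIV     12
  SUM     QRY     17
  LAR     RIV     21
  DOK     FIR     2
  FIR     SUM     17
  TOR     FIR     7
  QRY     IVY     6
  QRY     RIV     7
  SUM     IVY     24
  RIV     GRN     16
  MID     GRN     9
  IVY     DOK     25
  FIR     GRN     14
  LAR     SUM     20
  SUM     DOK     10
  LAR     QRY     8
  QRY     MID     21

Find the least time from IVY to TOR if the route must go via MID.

Best IVY to MID: IVY–QRY–MID costing 27
Shortest MID→TOR: MID–GRN–DOK–FIR–TOR = 22
Total via MID: 27 + 22 = 49 min.

49 min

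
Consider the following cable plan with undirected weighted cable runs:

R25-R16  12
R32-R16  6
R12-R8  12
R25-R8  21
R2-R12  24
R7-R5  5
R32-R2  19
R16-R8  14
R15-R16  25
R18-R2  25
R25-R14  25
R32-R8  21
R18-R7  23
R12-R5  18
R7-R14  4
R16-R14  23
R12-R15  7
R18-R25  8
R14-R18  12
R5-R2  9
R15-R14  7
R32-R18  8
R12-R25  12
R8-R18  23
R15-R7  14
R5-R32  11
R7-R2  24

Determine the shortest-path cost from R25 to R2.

Compare a few routes:
R25 → R18 → R32 → R2: 8+8+19 = 35
R25 → R18 → R2: 8+25 = 33
Cheapest is R25 → R18 → R2 at 33.

33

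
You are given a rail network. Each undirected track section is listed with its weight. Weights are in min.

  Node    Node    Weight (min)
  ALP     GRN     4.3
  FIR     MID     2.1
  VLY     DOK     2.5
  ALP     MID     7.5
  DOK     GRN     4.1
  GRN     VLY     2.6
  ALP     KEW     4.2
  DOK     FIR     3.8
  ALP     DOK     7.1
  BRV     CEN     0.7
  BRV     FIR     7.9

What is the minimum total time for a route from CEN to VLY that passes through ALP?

Best CEN to ALP: CEN–BRV–FIR–MID–ALP costing 18.2
Best ALP to VLY: ALP–GRN–VLY costing 6.9
Total via ALP: 18.2 + 6.9 = 25.1 min.

25.1 min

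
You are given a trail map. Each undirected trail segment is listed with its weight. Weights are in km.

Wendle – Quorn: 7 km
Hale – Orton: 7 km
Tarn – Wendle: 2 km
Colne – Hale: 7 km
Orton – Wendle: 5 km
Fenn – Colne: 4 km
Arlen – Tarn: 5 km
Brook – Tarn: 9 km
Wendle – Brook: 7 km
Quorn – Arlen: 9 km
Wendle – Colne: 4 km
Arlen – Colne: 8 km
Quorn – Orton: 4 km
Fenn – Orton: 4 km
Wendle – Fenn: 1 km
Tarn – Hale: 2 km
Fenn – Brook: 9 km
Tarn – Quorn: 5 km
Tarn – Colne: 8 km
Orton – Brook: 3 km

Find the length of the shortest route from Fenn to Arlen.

Enumerating some paths:
Fenn → Wendle → Colne → Arlen: 1+4+8 = 13
Fenn → Colne → Arlen: 4+8 = 12
Fenn → Wendle → Tarn → Arlen: 1+2+5 = 8
The minimum is 8 km via Fenn → Wendle → Tarn → Arlen.

8 km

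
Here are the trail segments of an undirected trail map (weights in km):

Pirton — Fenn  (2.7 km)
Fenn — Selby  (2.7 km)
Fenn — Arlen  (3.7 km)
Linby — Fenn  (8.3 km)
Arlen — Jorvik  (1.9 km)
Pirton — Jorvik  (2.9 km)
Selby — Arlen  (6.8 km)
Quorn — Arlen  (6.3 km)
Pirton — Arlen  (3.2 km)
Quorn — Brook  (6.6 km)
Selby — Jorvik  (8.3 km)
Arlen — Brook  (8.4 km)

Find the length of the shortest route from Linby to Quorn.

Candidate routes:
Linby–Fenn–Pirton–Jorvik–Arlen–Quorn: 8.3+2.7+2.9+1.9+6.3 = 22.1
Linby–Fenn–Arlen–Quorn: 8.3+3.7+6.3 = 18.3
Linby–Fenn–Pirton–Arlen–Quorn: 8.3+2.7+3.2+6.3 = 20.5
The minimum is 18.3 km via Linby–Fenn–Arlen–Quorn.

18.3 km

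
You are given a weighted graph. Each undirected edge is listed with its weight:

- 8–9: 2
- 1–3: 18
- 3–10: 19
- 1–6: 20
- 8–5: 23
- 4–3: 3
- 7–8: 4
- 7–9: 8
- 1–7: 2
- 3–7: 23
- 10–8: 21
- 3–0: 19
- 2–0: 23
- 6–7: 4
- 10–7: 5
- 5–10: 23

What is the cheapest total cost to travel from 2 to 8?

66

Settle nodes by increasing distance from 2:
2: 0
0: 23  (via 2)
3: 42  (via 0)
4: 45  (via 3)
1: 60  (via 3)
10: 61  (via 3)
7: 62  (via 1)
6: 66  (via 7)
8: 66  (via 7)
Shortest route: 2 → 0 → 3 → 1 → 7 → 8 = 66.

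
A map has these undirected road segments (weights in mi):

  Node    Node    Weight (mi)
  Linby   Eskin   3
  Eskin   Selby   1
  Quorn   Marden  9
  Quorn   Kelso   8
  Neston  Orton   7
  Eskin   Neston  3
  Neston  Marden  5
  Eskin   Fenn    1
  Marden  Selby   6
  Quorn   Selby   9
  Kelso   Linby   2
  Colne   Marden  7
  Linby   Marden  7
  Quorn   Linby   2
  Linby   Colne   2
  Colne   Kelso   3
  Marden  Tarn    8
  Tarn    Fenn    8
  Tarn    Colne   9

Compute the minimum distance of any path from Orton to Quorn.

15 mi

Settle nodes by increasing distance from Orton:
Orton: 0
Neston: 7  (via Orton)
Eskin: 10  (via Neston)
Fenn: 11  (via Eskin)
Selby: 11  (via Eskin)
Marden: 12  (via Neston)
Linby: 13  (via Eskin)
Colne: 15  (via Linby)
Kelso: 15  (via Linby)
Quorn: 15  (via Linby)
Shortest route: Orton → Neston → Eskin → Linby → Quorn = 15 mi.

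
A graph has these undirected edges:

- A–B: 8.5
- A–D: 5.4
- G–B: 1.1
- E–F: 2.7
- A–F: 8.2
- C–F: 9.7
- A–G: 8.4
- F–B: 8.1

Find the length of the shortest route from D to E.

Running Dijkstra from D:
D: 0
A: 5.4  (via D)
F: 13.6  (via A)
G: 13.8  (via A)
B: 13.9  (via A)
E: 16.3  (via F)
Shortest route: D–A–F–E = 16.3.

16.3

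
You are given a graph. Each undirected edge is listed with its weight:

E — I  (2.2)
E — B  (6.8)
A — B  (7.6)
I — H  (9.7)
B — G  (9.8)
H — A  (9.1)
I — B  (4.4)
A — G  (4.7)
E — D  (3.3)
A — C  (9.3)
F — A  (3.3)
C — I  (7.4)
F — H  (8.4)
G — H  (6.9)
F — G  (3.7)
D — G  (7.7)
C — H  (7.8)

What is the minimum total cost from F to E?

14.7

Compare a few routes:
F → A → B → I → E: 3.3+7.6+4.4+2.2 = 17.5
F → G → D → E: 3.7+7.7+3.3 = 14.7
The minimum is 14.7 via F → G → D → E.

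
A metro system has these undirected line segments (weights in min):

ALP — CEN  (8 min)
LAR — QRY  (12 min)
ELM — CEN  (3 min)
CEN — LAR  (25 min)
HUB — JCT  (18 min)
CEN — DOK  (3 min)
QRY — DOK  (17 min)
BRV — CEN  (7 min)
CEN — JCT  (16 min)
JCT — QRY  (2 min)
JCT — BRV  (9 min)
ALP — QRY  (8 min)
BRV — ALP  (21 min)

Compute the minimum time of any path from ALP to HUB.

28 min

Running Dijkstra from ALP:
ALP: 0
QRY: 8  (via ALP)
CEN: 8  (via ALP)
JCT: 10  (via QRY)
ELM: 11  (via CEN)
DOK: 11  (via CEN)
BRV: 15  (via CEN)
LAR: 20  (via QRY)
HUB: 28  (via JCT)
Shortest route: ALP → QRY → JCT → HUB = 28 min.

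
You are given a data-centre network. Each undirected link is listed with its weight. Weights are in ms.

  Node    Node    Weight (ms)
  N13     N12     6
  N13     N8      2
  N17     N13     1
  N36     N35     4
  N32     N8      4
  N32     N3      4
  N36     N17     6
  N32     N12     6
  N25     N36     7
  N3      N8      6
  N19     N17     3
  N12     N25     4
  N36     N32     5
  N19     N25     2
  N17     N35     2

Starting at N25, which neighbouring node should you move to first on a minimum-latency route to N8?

N19

Compare a few routes:
N25 → N12 → N32 → N8: 4+6+4 = 14
N25 → N12 → N13 → N8: 4+6+2 = 12
N25 → N19 → N17 → N13 → N8: 2+3+1+2 = 8
Cheapest is N25 → N19 → N17 → N13 → N8 at 8 ms.
So from N25 the first move is to N19.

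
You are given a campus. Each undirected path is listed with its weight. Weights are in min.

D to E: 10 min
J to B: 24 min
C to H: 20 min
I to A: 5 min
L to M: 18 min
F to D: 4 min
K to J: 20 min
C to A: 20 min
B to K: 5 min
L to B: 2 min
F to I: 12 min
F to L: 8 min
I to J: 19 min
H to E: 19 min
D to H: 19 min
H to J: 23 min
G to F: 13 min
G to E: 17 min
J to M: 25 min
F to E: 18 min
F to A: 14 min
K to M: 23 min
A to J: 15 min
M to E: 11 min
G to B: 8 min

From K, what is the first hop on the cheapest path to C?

Candidate routes:
K - J - A - C: 20+15+20 = 55
K - B - L - F - A - C: 5+2+8+14+20 = 49
K - B - L - F - D - H - C: 5+2+8+4+19+20 = 58
K - B - L - F - I - A - C: 5+2+8+12+5+20 = 52
The minimum is 49 min via K - B - L - F - A - C.
So from K the first move is to B.

B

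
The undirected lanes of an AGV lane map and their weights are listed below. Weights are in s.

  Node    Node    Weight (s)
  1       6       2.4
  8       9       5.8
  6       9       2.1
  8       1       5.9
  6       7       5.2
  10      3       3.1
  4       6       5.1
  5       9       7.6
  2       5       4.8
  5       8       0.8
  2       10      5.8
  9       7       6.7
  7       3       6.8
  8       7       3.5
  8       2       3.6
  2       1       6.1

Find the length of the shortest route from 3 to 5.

11.1 s

Candidate routes:
3 - 7 - 8 - 2 - 5: 6.8+3.5+3.6+4.8 = 18.7
3 - 10 - 2 - 8 - 5: 3.1+5.8+3.6+0.8 = 13.3
3 - 10 - 2 - 5: 3.1+5.8+4.8 = 13.7
3 - 7 - 8 - 5: 6.8+3.5+0.8 = 11.1
Cheapest is 3 - 7 - 8 - 5 at 11.1 s.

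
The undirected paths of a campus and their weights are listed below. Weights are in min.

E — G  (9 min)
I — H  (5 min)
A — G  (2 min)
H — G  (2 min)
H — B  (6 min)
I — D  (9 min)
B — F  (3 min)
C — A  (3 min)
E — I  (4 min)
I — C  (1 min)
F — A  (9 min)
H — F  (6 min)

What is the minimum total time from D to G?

Compare a few routes:
D - I - C - A - G: 9+1+3+2 = 15
D - I - H - G: 9+5+2 = 16
D - I - E - G: 9+4+9 = 22
The minimum is 15 min via D - I - C - A - G.

15 min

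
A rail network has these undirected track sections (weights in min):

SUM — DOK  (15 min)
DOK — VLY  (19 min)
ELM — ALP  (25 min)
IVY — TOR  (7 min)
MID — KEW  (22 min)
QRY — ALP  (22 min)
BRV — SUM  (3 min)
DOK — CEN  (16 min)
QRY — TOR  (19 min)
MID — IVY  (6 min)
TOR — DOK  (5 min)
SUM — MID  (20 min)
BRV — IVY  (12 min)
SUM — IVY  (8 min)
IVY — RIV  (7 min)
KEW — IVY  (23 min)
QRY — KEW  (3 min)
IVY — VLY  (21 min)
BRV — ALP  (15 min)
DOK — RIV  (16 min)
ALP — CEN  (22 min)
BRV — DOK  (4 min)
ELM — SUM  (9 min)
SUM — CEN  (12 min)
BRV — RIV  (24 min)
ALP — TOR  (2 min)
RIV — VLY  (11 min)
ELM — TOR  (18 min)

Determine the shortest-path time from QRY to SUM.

31 min

Candidate routes:
QRY - TOR - DOK - BRV - SUM: 19+5+4+3 = 31
QRY - KEW - IVY - SUM: 3+23+8 = 34
QRY - TOR - IVY - SUM: 19+7+8 = 34
Cheapest is QRY - TOR - DOK - BRV - SUM at 31 min.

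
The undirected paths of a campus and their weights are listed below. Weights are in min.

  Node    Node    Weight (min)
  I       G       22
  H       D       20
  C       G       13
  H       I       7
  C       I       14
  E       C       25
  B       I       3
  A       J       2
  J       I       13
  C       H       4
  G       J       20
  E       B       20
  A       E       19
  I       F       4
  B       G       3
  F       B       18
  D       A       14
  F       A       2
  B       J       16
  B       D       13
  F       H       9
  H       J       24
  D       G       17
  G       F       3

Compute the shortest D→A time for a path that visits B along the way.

21 min

Shortest D→B: D–B = 13
Shortest B→A: B–G–F–A = 8
Total via B: 13 + 8 = 21 min.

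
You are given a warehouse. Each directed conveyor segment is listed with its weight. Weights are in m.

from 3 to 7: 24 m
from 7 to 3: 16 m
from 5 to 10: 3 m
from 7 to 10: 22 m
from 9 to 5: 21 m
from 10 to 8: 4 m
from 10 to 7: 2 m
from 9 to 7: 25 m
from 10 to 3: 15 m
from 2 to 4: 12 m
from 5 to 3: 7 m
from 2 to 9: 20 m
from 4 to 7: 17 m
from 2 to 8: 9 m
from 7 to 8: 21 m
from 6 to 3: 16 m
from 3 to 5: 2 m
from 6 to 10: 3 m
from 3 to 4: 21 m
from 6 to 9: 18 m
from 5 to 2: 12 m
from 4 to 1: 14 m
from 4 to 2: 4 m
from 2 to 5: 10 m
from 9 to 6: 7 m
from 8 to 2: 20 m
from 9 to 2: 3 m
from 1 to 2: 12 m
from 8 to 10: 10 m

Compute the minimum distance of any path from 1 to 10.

Enumerating some paths:
1 - 2 - 8 - 10: 12+9+10 = 31
1 - 2 - 9 - 5 - 10: 12+20+21+3 = 56
1 - 2 - 5 - 10: 12+10+3 = 25
1 - 2 - 9 - 6 - 10: 12+20+7+3 = 42
Cheapest is 1 - 2 - 5 - 10 at 25 m.

25 m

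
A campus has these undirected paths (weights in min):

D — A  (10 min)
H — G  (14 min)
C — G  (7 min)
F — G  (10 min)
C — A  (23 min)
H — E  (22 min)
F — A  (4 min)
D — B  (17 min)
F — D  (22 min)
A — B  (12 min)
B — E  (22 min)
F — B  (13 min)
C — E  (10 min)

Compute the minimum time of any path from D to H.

Enumerating some paths:
D–A–F–G–H: 10+4+10+14 = 38
D–F–G–H: 22+10+14 = 46
Cheapest is D–A–F–G–H at 38 min.

38 min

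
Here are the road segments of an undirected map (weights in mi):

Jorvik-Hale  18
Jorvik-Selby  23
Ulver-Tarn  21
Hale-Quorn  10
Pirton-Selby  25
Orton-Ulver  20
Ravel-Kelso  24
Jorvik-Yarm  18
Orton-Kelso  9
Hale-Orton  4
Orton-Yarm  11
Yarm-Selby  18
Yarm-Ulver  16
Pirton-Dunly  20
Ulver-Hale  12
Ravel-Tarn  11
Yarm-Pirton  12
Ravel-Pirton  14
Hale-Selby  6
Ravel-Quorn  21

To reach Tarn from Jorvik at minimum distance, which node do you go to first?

Enumerating some paths:
Jorvik - Yarm - Ulver - Tarn: 18+16+21 = 55
Jorvik - Hale - Ulver - Tarn: 18+12+21 = 51
Cheapest is Jorvik - Hale - Ulver - Tarn at 51 mi.
So from Jorvik the first move is to Hale.

Hale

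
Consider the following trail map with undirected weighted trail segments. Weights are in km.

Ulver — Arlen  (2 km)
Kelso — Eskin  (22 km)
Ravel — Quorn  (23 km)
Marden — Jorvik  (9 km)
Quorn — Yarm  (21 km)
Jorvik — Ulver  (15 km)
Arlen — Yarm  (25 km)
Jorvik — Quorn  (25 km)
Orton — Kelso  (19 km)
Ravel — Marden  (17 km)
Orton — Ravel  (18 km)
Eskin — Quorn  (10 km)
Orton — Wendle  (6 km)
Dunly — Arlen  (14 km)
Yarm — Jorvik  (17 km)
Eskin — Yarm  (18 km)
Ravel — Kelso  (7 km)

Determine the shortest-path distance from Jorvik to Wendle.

50 km

Enumerating some paths:
Jorvik–Marden–Ravel–Orton–Wendle: 9+17+18+6 = 50
Jorvik–Marden–Ravel–Kelso–Orton–Wendle: 9+17+7+19+6 = 58
The minimum is 50 km via Jorvik–Marden–Ravel–Orton–Wendle.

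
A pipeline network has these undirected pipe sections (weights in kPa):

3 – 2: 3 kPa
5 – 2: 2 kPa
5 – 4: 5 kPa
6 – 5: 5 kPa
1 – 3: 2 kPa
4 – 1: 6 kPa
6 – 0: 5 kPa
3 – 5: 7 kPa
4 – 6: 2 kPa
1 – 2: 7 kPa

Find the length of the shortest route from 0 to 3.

15 kPa

Running Dijkstra from 0:
0: 0
6: 5  (via 0)
4: 7  (via 6)
5: 10  (via 6)
2: 12  (via 5)
1: 13  (via 4)
3: 15  (via 2)
Shortest route: 0 → 6 → 5 → 2 → 3 = 15 kPa.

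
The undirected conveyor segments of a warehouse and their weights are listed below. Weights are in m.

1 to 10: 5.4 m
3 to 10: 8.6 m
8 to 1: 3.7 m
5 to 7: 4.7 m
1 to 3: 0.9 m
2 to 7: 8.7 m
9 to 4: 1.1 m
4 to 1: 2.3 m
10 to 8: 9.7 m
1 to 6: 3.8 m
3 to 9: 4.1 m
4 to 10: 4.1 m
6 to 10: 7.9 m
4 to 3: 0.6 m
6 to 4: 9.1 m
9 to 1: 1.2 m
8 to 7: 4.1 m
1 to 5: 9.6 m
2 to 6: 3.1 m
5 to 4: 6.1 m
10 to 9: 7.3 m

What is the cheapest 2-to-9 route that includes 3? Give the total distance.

9.5 m

Shortest 2→3: 2 → 6 → 1 → 3 = 7.8
Shortest 3→9: 3 → 4 → 9 = 1.7
Total via 3: 7.8 + 1.7 = 9.5 m.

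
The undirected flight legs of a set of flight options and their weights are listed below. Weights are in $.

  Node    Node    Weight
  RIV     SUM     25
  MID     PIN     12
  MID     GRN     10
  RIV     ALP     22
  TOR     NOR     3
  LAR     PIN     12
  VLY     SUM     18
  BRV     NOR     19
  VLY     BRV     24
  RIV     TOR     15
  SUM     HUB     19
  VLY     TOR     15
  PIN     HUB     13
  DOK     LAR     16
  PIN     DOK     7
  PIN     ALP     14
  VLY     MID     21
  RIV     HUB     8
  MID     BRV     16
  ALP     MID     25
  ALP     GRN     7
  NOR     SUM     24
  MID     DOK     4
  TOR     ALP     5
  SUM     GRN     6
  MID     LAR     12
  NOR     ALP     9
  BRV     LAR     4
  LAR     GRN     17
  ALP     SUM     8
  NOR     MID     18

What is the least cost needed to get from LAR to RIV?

Settle nodes by increasing distance from LAR:
LAR: 0
BRV: 4  (via LAR)
PIN: 12  (via LAR)
MID: 12  (via LAR)
DOK: 16  (via LAR)
GRN: 17  (via LAR)
SUM: 23  (via GRN)
NOR: 23  (via BRV)
ALP: 24  (via GRN)
HUB: 25  (via PIN)
TOR: 26  (via NOR)
VLY: 28  (via BRV)
RIV: 33  (via HUB)
Shortest route: LAR–PIN–HUB–RIV = $33.

$33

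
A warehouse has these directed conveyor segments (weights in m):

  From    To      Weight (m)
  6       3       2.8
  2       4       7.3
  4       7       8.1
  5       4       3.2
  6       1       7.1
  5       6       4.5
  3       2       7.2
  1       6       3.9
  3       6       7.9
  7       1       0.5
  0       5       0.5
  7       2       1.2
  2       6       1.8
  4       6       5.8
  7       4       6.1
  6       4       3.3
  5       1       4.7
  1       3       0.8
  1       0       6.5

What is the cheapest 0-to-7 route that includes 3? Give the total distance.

Shortest 0→3: 0–5–1–3 = 6
Shortest 3→7: 3–6–4–7 = 19.3
Total via 3: 6 + 19.3 = 25.3 m.

25.3 m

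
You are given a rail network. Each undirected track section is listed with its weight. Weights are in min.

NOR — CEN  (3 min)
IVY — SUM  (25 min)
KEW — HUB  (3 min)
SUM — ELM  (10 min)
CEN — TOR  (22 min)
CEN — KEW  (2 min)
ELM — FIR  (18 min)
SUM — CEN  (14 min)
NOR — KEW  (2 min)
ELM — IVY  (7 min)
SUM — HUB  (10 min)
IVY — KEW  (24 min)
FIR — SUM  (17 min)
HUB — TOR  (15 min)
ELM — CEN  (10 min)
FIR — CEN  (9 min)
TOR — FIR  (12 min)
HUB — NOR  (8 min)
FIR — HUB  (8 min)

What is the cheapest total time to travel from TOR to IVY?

Enumerating some paths:
TOR - CEN - ELM - IVY: 22+10+7 = 39
TOR - HUB - KEW - NOR - CEN - ELM - IVY: 15+3+2+3+10+7 = 40
TOR - FIR - ELM - IVY: 12+18+7 = 37
TOR - FIR - CEN - ELM - IVY: 12+9+10+7 = 38
Cheapest is TOR - FIR - ELM - IVY at 37 min.

37 min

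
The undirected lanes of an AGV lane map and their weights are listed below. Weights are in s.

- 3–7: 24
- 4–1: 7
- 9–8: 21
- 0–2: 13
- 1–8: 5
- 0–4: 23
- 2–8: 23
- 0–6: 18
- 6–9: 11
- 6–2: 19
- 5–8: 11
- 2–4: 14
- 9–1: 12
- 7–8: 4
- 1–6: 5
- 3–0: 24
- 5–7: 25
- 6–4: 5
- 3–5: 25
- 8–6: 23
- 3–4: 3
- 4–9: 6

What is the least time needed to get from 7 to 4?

16 s

Compare a few routes:
7 → 8 → 1 → 4: 4+5+7 = 16
7 → 8 → 1 → 6 → 4: 4+5+5+5 = 19
The minimum is 16 s via 7 → 8 → 1 → 4.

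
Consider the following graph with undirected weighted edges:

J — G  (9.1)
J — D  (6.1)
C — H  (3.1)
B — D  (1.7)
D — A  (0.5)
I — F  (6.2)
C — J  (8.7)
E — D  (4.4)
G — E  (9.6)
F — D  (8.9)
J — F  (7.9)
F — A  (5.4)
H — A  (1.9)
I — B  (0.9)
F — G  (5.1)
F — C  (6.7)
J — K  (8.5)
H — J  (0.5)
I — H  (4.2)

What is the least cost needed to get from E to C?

Running Dijkstra from E:
E: 0
D: 4.4  (via E)
A: 4.9  (via D)
B: 6.1  (via D)
H: 6.8  (via A)
I: 7  (via B)
J: 7.3  (via H)
G: 9.6  (via E)
C: 9.9  (via H)
Shortest route: E–D–A–H–C = 9.9.

9.9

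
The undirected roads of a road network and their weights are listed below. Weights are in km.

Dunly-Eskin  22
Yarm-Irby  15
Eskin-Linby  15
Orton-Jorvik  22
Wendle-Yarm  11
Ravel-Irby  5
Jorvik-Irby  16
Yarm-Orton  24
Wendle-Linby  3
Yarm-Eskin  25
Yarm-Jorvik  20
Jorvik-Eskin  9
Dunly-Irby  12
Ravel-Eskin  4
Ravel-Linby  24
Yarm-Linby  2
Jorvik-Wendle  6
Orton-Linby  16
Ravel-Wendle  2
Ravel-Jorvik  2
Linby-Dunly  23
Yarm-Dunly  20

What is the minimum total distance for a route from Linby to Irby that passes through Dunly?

Shortest Linby→Dunly: Linby–Yarm–Dunly = 22
Best Dunly to Irby: Dunly–Irby costing 12
Total via Dunly: 22 + 12 = 34 km.

34 km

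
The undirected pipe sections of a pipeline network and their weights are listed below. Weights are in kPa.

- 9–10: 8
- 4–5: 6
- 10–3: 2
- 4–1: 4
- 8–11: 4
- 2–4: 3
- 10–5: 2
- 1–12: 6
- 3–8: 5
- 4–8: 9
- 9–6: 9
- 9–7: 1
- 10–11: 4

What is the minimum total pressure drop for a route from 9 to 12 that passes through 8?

34 kPa

Best 9 to 8: 9 → 10 → 3 → 8 costing 15
Shortest 8→12: 8 → 4 → 1 → 12 = 19
Total via 8: 15 + 19 = 34 kPa.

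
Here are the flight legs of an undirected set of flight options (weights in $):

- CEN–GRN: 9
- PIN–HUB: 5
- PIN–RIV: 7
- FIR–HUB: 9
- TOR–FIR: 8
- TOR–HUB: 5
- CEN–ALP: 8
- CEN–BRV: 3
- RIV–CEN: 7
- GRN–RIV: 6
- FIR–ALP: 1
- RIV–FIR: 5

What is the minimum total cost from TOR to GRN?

Compare a few routes:
TOR - HUB - PIN - RIV - GRN: 5+5+7+6 = 23
TOR - FIR - RIV - GRN: 8+5+6 = 19
The minimum is $19 via TOR - FIR - RIV - GRN.

$19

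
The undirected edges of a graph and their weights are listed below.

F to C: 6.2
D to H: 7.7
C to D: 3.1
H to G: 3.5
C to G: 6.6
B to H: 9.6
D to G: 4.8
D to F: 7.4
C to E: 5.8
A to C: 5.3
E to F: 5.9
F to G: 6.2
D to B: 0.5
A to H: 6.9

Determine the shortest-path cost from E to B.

9.4

Shortest distances from E:
E: 0
C: 5.8  (via E)
F: 5.9  (via E)
D: 8.9  (via C)
B: 9.4  (via D)
Shortest route: E → C → D → B = 9.4.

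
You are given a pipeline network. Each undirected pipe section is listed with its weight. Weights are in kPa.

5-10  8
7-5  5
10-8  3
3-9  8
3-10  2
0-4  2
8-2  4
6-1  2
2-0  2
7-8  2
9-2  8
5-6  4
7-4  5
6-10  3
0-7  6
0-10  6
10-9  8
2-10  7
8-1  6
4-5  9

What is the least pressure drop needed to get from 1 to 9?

Settle nodes by increasing distance from 1:
1: 0
6: 2  (via 1)
10: 5  (via 6)
5: 6  (via 6)
8: 6  (via 1)
3: 7  (via 10)
7: 8  (via 8)
2: 10  (via 8)
0: 11  (via 10)
4: 13  (via 7)
9: 13  (via 10)
Shortest route: 1 → 6 → 10 → 9 = 13 kPa.

13 kPa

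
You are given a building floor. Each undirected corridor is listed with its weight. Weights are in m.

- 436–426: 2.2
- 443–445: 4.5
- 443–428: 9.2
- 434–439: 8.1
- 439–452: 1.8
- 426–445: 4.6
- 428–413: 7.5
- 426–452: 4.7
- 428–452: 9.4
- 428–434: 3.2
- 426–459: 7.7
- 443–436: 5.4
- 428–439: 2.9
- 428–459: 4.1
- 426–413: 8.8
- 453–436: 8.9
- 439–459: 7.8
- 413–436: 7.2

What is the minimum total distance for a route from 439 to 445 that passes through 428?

16.6 m

Shortest 439→428: 439–428 = 2.9
Shortest 428→445: 428–443–445 = 13.7
Total via 428: 2.9 + 13.7 = 16.6 m.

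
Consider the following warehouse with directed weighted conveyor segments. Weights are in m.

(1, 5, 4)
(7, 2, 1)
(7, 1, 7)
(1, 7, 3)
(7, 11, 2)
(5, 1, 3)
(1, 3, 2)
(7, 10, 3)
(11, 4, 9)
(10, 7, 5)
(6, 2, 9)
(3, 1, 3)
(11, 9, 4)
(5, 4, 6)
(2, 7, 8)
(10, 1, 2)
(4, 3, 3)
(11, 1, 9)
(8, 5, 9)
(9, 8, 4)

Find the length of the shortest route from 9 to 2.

Settle nodes by increasing distance from 9:
9: 0
8: 4  (via 9)
5: 13  (via 8)
1: 16  (via 5)
3: 18  (via 1)
4: 19  (via 5)
7: 19  (via 1)
2: 20  (via 7)
Shortest route: 9–8–5–1–7–2 = 20 m.

20 m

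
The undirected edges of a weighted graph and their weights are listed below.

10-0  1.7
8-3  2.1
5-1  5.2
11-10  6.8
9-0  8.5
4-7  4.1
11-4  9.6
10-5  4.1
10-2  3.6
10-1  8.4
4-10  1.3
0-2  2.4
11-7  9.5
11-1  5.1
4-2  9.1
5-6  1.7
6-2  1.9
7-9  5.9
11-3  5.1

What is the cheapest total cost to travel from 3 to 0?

Candidate routes:
3–11–10–0: 5.1+6.8+1.7 = 13.6
3–11–4–10–0: 5.1+9.6+1.3+1.7 = 17.7
Cheapest is 3–11–10–0 at 13.6.

13.6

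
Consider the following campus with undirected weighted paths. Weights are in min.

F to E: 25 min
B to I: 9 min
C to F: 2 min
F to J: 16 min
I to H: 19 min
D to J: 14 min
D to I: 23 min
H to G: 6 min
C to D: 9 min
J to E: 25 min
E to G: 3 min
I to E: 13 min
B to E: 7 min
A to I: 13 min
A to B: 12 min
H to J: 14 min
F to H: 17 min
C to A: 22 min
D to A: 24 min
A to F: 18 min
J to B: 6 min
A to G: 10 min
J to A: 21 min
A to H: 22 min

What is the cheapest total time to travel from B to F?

Running Dijkstra from B:
B: 0
J: 6  (via B)
E: 7  (via B)
I: 9  (via B)
G: 10  (via E)
A: 12  (via B)
H: 16  (via G)
D: 20  (via J)
F: 22  (via J)
Shortest route: B–J–F = 22 min.

22 min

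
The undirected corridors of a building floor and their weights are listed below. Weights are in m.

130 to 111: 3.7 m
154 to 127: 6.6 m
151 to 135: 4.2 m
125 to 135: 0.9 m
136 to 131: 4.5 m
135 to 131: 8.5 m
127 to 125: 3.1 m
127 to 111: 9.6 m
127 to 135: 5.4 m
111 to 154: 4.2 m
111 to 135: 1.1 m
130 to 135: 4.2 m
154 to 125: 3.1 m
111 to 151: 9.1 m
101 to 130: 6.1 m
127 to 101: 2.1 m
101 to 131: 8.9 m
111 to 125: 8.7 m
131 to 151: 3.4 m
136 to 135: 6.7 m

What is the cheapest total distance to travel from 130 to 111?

3.7 m

Enumerating some paths:
130–135–111: 4.2+1.1 = 5.3
130–111: 3.7 = 3.7
The minimum is 3.7 m via 130–111.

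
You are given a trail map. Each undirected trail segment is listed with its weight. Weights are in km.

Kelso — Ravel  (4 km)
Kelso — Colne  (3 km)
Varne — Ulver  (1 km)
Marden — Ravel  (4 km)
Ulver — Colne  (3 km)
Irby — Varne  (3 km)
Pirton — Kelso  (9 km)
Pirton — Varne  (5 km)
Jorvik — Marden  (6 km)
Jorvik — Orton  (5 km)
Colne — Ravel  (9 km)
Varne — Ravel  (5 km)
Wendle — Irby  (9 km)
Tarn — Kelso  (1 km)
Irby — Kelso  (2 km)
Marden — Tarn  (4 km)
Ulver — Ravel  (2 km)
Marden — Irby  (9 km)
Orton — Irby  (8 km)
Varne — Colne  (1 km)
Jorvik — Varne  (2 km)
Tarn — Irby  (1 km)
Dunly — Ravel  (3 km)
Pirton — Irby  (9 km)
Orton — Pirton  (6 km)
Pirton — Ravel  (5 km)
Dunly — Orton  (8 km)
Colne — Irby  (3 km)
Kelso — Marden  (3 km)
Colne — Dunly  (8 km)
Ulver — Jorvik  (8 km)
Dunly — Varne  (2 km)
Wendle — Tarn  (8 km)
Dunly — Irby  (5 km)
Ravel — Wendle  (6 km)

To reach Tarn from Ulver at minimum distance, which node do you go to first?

Enumerating some paths:
Ulver–Varne–Irby–Tarn: 1+3+1 = 5
Ulver–Varne–Colne–Irby–Tarn: 1+1+3+1 = 6
Cheapest is Ulver–Varne–Irby–Tarn at 5 km.
So from Ulver the first move is to Varne.

Varne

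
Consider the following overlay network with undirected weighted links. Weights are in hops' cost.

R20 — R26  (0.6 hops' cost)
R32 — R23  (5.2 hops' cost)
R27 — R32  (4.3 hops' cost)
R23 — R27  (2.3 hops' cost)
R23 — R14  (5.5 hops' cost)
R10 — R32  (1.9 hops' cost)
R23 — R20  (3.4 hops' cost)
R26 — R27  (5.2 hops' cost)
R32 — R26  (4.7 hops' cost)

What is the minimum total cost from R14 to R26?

Settle nodes by increasing distance from R14:
R14: 0
R23: 5.5  (via R14)
R27: 7.8  (via R23)
R20: 8.9  (via R23)
R26: 9.5  (via R20)
Shortest route: R14–R23–R20–R26 = 9.5 hops' cost.

9.5 hops' cost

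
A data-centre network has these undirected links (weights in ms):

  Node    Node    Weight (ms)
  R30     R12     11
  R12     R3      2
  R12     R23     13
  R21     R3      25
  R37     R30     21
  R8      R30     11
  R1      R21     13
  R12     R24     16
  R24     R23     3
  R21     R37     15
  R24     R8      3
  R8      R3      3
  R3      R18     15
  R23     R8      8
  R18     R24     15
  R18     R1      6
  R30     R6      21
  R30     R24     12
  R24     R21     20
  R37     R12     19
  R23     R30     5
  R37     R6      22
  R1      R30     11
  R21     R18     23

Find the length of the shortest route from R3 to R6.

Running Dijkstra from R3:
R3: 0
R12: 2  (via R3)
R8: 3  (via R3)
R24: 6  (via R8)
R23: 9  (via R24)
R30: 13  (via R12)
R18: 15  (via R3)
R1: 21  (via R18)
R37: 21  (via R12)
R21: 25  (via R3)
R6: 34  (via R30)
Shortest route: R3 → R12 → R30 → R6 = 34 ms.

34 ms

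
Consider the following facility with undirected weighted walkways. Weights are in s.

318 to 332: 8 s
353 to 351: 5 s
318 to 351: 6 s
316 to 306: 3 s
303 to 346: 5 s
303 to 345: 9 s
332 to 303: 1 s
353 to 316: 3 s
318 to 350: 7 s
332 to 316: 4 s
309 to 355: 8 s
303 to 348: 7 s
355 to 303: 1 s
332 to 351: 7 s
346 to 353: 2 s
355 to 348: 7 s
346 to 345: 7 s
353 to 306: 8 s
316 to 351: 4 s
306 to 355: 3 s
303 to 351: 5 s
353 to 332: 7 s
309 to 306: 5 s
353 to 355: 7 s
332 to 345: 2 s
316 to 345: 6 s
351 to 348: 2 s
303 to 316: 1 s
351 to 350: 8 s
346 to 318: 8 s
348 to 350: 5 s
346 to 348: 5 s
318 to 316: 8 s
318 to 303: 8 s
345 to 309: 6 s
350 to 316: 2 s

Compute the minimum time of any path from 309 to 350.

10 s

Compare a few routes:
309–306–316–350: 5+3+2 = 10
309–306–355–303–316–350: 5+3+1+1+2 = 12
Cheapest is 309–306–316–350 at 10 s.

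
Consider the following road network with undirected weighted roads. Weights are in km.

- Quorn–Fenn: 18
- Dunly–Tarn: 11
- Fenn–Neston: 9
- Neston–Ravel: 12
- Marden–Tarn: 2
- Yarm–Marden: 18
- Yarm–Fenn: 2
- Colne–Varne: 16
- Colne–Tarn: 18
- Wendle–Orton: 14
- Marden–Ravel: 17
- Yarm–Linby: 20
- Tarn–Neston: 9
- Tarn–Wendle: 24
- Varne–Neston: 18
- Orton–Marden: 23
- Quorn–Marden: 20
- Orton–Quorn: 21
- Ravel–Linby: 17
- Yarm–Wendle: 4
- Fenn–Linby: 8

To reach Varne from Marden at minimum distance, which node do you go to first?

Compare a few routes:
Marden - Tarn - Colne - Varne: 2+18+16 = 36
Marden - Tarn - Neston - Varne: 2+9+18 = 29
Marden - Yarm - Fenn - Neston - Varne: 18+2+9+18 = 47
Marden - Ravel - Neston - Varne: 17+12+18 = 47
Cheapest is Marden - Tarn - Neston - Varne at 29 km.
So from Marden the first move is to Tarn.

Tarn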